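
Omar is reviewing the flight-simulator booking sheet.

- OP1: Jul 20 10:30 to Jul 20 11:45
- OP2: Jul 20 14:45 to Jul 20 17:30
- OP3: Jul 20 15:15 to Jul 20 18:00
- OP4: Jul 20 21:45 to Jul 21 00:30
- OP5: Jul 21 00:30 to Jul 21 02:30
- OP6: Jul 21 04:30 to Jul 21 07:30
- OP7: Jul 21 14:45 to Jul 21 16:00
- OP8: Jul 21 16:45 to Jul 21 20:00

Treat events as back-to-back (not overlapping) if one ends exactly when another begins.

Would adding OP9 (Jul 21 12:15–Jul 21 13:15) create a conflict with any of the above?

OP1: ends Jul 20 11:45 at or before OP9 starts Jul 21 12:15 → clear.
OP2: ends Jul 20 17:30 at or before OP9 starts Jul 21 12:15 → clear.
OP3: ends Jul 20 18:00 at or before OP9 starts Jul 21 12:15 → clear.
OP4: ends Jul 21 00:30 at or before OP9 starts Jul 21 12:15 → clear.
OP5: ends Jul 21 02:30 at or before OP9 starts Jul 21 12:15 → clear.
OP6: ends Jul 21 07:30 at or before OP9 starts Jul 21 12:15 → clear.
OP7: starts Jul 21 14:45 at or after OP9 ends Jul 21 13:15 → clear.
OP8: starts Jul 21 16:45 at or after OP9 ends Jul 21 13:15 → clear.

No — it doesn't clash with anything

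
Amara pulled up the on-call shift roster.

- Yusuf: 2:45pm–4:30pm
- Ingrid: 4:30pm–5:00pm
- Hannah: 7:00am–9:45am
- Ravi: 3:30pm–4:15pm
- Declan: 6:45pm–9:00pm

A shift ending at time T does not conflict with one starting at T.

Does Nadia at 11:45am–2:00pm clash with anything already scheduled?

Hannah: ends 9:45am at or before Nadia starts 11:45am → clear.
Yusuf: starts 2:45pm at or after Nadia ends 2:00pm → clear.
Ravi: starts 3:30pm at or after Nadia ends 2:00pm → clear.
Ingrid: starts 4:30pm at or after Nadia ends 2:00pm → clear.
Declan: starts 6:45pm at or after Nadia ends 2:00pm → clear.

No — it doesn't clash with anything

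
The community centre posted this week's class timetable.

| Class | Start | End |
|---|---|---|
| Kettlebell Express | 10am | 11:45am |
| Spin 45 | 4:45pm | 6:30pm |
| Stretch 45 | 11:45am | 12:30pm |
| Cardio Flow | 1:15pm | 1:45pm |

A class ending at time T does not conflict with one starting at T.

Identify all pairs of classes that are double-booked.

Two intervals overlap when each starts before the other ends.
Sorted by start: Kettlebell Express, Stretch 45, Cardio Flow, Spin 45.
Stretch 45 starts exactly when Kettlebell Express ends (back-to-back, no overlap), so nothing later overlaps Kettlebell Express either.
Cardio Flow starts after Stretch 45 ends, so nothing later overlaps Stretch 45 either.
Spin 45 starts after Cardio Flow ends.

none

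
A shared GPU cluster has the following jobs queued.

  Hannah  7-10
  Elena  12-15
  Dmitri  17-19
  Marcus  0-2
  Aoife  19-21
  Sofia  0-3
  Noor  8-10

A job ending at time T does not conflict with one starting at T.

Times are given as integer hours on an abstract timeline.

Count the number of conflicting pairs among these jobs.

2

Two intervals overlap when each starts before the other ends.
Sorted by start: Sofia, Marcus, Hannah, Noor, Elena, Dmitri, Aoife.
Marcus starts before Sofia ends → Sofia and Marcus overlap.
Hannah starts after Sofia ends; Sofia is clear from here.
Hannah starts after Marcus ends; Marcus is clear from here.
Noor starts before Hannah ends → Hannah and Noor overlap.
Elena starts after Hannah ends; Hannah is clear from here.
Elena starts after Noor ends; Noor is clear from here.
Dmitri starts after Elena ends; Elena is clear from here.
Aoife starts exactly when Dmitri ends (back-to-back, no overlap).
Overlapping pairs: Hannah & Noor, Marcus & Sofia — 2 in total.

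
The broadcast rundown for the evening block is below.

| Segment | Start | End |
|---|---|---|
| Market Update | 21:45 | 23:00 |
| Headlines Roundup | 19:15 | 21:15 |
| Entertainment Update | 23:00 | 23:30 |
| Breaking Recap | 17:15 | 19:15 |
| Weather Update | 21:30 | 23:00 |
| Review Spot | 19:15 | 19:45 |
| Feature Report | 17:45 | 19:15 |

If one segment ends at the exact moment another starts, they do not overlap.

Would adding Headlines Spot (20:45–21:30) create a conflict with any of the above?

Breaking Recap: ends 19:15 at or before Headlines Spot starts 20:45 → clear.
Feature Report: ends 19:15 at or before Headlines Spot starts 20:45 → clear.
Review Spot: ends 19:45 at or before Headlines Spot starts 20:45 → clear.
Headlines Roundup: starts 19:15 before Headlines Spot ends 21:30, and ends 21:15 after Headlines Spot starts 20:45 → overlap.
Weather Update: starts 21:30 at or after Headlines Spot ends 21:30 → clear.
Market Update: starts 21:45 at or after Headlines Spot ends 21:30 → clear.
Entertainment Update: starts 23:00 at or after Headlines Spot ends 21:30 → clear.
Headlines Spot overlaps Headlines Roundup.

Yes — it overlaps Headlines Roundup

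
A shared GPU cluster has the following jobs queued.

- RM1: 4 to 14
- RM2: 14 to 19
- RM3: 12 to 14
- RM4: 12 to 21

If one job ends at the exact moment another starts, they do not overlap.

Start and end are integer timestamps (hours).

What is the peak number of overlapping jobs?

Sort all start/end points and keep a running count:
4 start RM1 → 1
12 start RM3 → 2
12 start RM4 → 3
14 end RM1 → 2
14 end RM3 → 1
14 start RM2 → 2
19 end RM2 → 1
21 end RM4 → 0
Peak is 3, at 12 (RM1, RM3, RM4).

3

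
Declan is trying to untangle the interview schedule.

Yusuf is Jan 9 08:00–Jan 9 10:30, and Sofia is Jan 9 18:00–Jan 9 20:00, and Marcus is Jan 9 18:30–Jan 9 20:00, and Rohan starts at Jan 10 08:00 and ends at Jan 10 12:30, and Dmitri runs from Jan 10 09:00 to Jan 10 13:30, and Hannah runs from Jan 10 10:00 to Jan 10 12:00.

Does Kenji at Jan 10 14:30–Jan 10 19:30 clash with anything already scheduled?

Yusuf: ends Jan 9 10:30 at or before Kenji starts Jan 10 14:30 → clear.
Sofia: ends Jan 9 20:00 at or before Kenji starts Jan 10 14:30 → clear.
Marcus: ends Jan 9 20:00 at or before Kenji starts Jan 10 14:30 → clear.
Rohan: ends Jan 10 12:30 at or before Kenji starts Jan 10 14:30 → clear.
Dmitri: ends Jan 10 13:30 at or before Kenji starts Jan 10 14:30 → clear.
Hannah: ends Jan 10 12:00 at or before Kenji starts Jan 10 14:30 → clear.

No — it doesn't clash with anything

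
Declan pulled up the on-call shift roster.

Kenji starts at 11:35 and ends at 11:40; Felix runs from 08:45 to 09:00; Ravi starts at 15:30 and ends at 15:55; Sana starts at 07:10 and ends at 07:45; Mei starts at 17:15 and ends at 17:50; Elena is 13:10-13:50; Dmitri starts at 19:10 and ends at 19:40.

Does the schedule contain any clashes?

Sorted by start: Sana, Felix, Kenji, Elena, Ravi, Mei, Dmitri.
Felix starts after Sana ends, so nothing later overlaps Sana either.
Kenji starts after Felix ends, so nothing later overlaps Felix either.
Elena starts after Kenji ends, so nothing later overlaps Kenji either.
Ravi starts after Elena ends, so nothing later overlaps Elena either.
Mei starts after Ravi ends, so nothing later overlaps Ravi either.
Dmitri starts after Mei ends.
Every pair is clear; the schedule has no overlaps.

No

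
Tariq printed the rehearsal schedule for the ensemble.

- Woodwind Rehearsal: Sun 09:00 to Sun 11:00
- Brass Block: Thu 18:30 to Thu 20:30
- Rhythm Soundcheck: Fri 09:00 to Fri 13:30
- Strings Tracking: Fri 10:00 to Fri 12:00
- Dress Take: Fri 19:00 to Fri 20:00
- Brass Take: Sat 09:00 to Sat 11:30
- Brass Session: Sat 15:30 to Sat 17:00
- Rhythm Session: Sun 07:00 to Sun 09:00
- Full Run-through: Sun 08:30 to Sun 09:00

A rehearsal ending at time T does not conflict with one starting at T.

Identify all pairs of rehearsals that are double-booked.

Full Run-through & Rhythm Session, Rhythm Soundcheck & Strings Tracking

Sorted by start: Brass Block, Rhythm Soundcheck, Strings Tracking, Dress Take, Brass Take, Brass Session, Rhythm Session, Full Run-through, Woodwind Rehearsal.
Rhythm Soundcheck starts after Brass Block ends, so nothing later overlaps Brass Block either.
Strings Tracking starts before Rhythm Soundcheck ends → Rhythm Soundcheck and Strings Tracking overlap.
Dress Take starts after Rhythm Soundcheck ends, so nothing later overlaps Rhythm Soundcheck either.
Dress Take starts after Strings Tracking ends, so nothing later overlaps Strings Tracking either.
Brass Take starts after Dress Take ends, so nothing later overlaps Dress Take either.
Brass Session starts after Brass Take ends, so nothing later overlaps Brass Take either.
Rhythm Session starts after Brass Session ends, so nothing later overlaps Brass Session either.
Full Run-through starts before Rhythm Session ends → Rhythm Session and Full Run-through overlap.
Woodwind Rehearsal starts exactly when Rhythm Session ends (back-to-back, no overlap).
Woodwind Rehearsal starts exactly when Full Run-through ends (back-to-back, no overlap).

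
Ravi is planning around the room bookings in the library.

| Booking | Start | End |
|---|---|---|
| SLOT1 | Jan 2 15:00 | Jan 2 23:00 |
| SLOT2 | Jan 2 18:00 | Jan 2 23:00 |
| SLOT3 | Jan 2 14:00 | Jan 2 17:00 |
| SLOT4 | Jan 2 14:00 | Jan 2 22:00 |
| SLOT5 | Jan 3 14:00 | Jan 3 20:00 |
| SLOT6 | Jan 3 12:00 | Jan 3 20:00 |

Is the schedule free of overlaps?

No

Sorted by start: SLOT3, SLOT4, SLOT1, SLOT2, SLOT6, SLOT5.
SLOT4 starts before SLOT3 ends → SLOT3 and SLOT4 overlap.
That's a conflict, so the schedule is not conflict-free.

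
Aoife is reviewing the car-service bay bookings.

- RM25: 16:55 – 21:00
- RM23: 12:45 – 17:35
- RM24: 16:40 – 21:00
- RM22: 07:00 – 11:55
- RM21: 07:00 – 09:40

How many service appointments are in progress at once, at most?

Walk through starts and ends in time order (an end at T is processed before a start at T):
07:00 start RM21 → 1
07:00 start RM22 → 2
09:40 end RM21 → 1
11:55 end RM22 → 0
12:45 start RM23 → 1
16:40 start RM24 → 2
16:55 start RM25 → 3
17:35 end RM23 → 2
21:00 end RM24 → 1
21:00 end RM25 → 0
Peak is 3, at 16:55 (RM23, RM24, RM25).

3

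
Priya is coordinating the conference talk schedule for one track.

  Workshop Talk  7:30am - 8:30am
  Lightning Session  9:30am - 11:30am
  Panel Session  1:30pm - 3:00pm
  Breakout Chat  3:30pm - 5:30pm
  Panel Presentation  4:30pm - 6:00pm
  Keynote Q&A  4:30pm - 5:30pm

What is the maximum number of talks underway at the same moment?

3

Sweep the timeline, counting +1 at each start and −1 at each end (ends before starts at a tie):
7:30am start Workshop Talk → 1
8:30am end Workshop Talk → 0
9:30am start Lightning Session → 1
11:30am end Lightning Session → 0
1:30pm start Panel Session → 1
3:00pm end Panel Session → 0
3:30pm start Breakout Chat → 1
4:30pm start Keynote Q&A → 2
4:30pm start Panel Presentation → 3
5:30pm end Breakout Chat → 2
5:30pm end Keynote Q&A → 1
6:00pm end Panel Presentation → 0
Peak is 3, at 4:30pm (Breakout Chat, Keynote Q&A, Panel Presentation).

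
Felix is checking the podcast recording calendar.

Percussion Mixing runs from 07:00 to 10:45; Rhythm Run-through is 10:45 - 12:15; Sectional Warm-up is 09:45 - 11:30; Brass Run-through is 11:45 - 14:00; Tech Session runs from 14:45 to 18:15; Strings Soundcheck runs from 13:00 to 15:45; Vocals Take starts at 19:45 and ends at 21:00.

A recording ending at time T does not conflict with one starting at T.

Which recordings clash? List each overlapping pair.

Check each pair: they overlap iff neither finishes before the other starts.
Sorted by start: Percussion Mixing, Sectional Warm-up, Rhythm Run-through, Brass Run-through, Strings Soundcheck, Tech Session, Vocals Take.
Sectional Warm-up starts before Percussion Mixing ends → Percussion Mixing and Sectional Warm-up overlap.
Rhythm Run-through starts exactly when Percussion Mixing ends (back-to-back, no overlap), so nothing later overlaps Percussion Mixing either.
Rhythm Run-through starts before Sectional Warm-up ends → Sectional Warm-up and Rhythm Run-through overlap.
Brass Run-through starts after Sectional Warm-up ends, so nothing later overlaps Sectional Warm-up either.
Brass Run-through starts before Rhythm Run-through ends → Rhythm Run-through and Brass Run-through overlap.
Strings Soundcheck starts after Rhythm Run-through ends, so nothing later overlaps Rhythm Run-through either.
Strings Soundcheck starts before Brass Run-through ends → Brass Run-through and Strings Soundcheck overlap.
Tech Session starts after Brass Run-through ends, so nothing later overlaps Brass Run-through either.
Tech Session starts before Strings Soundcheck ends → Strings Soundcheck and Tech Session overlap.
Vocals Take starts after Strings Soundcheck ends.
Vocals Take starts after Tech Session ends.

Brass Run-through & Rhythm Run-through, Brass Run-through & Strings Soundcheck, Percussion Mixing & Sectional Warm-up, Rhythm Run-through & Sectional Warm-up, Strings Soundcheck & Tech Session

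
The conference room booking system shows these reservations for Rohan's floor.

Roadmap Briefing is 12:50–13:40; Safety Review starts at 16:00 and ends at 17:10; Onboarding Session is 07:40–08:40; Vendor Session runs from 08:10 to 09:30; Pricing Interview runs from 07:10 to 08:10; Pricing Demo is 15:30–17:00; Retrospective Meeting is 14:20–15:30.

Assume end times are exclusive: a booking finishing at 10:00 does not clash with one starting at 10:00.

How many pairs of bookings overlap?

3

Sorted by start: Pricing Interview, Onboarding Session, Vendor Session, Roadmap Briefing, Retrospective Meeting, Pricing Demo, Safety Review.
Onboarding Session starts before Pricing Interview ends → Pricing Interview and Onboarding Session overlap.
Vendor Session starts exactly when Pricing Interview ends (back-to-back, no overlap) — done with Pricing Interview.
Vendor Session starts before Onboarding Session ends → Onboarding Session and Vendor Session overlap.
Roadmap Briefing starts after Onboarding Session ends — done with Onboarding Session.
Roadmap Briefing starts after Vendor Session ends — done with Vendor Session.
Retrospective Meeting starts after Roadmap Briefing ends — done with Roadmap Briefing.
Pricing Demo starts exactly when Retrospective Meeting ends (back-to-back, no overlap) — done with Retrospective Meeting.
Safety Review starts before Pricing Demo ends → Pricing Demo and Safety Review overlap.
Overlapping pairs: Onboarding Session & Pricing Interview, Onboarding Session & Vendor Session, Pricing Demo & Safety Review — 3 in total.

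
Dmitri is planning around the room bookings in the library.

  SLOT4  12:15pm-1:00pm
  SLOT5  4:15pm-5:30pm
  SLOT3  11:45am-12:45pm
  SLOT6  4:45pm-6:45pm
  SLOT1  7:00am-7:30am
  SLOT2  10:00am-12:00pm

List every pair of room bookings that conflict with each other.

SLOT2 & SLOT3, SLOT3 & SLOT4, SLOT5 & SLOT6

Two intervals overlap when each starts before the other ends.
Sorted by start: SLOT1, SLOT2, SLOT3, SLOT4, SLOT5, SLOT6.
SLOT2 starts after SLOT1 ends; SLOT1 is clear from here.
SLOT3 starts before SLOT2 ends → SLOT2 and SLOT3 overlap.
SLOT4 starts after SLOT2 ends; SLOT2 is clear from here.
SLOT4 starts before SLOT3 ends → SLOT3 and SLOT4 overlap.
SLOT5 starts after SLOT3 ends; SLOT3 is clear from here.
SLOT5 starts after SLOT4 ends; SLOT4 is clear from here.
SLOT6 starts before SLOT5 ends → SLOT5 and SLOT6 overlap.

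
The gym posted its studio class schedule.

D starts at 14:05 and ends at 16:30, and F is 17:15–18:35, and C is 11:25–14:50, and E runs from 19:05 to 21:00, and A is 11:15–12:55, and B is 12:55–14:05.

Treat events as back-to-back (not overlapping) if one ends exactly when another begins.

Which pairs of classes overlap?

A & C, B & C, C & D

Two intervals overlap when each starts before the other ends.
Sorted by start: A, C, B, D, F, E.
C starts before A ends → A and C overlap.
B starts exactly when A ends (back-to-back, no overlap), so A has no further overlaps.
B starts before C ends → C and B overlap.
D starts before C ends → C and D overlap.
F starts after C ends, so C has no further overlaps.
D starts exactly when B ends (back-to-back, no overlap), so B has no further overlaps.
F starts after D ends, so D has no further overlaps.
E starts after F ends.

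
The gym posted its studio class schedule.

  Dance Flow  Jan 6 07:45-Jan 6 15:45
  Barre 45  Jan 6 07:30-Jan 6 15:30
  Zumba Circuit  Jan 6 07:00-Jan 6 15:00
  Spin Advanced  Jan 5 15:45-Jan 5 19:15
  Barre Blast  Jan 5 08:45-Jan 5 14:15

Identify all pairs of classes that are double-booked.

Barre 45 & Dance Flow, Barre 45 & Zumba Circuit, Dance Flow & Zumba Circuit

Sorted by start: Barre Blast, Spin Advanced, Zumba Circuit, Barre 45, Dance Flow.
Spin Advanced starts after Barre Blast ends — done with Barre Blast.
Zumba Circuit starts after Spin Advanced ends — done with Spin Advanced.
Barre 45 starts before Zumba Circuit ends → Zumba Circuit and Barre 45 overlap.
Dance Flow starts before Zumba Circuit ends → Zumba Circuit and Dance Flow overlap.
Dance Flow starts before Barre 45 ends → Barre 45 and Dance Flow overlap.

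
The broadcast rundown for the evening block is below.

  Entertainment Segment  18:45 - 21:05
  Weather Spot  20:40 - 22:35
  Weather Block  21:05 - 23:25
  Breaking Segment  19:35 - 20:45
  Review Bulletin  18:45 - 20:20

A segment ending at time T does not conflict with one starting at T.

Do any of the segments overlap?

Sorted by start: Review Bulletin, Entertainment Segment, Breaking Segment, Weather Spot, Weather Block.
Entertainment Segment starts before Review Bulletin ends → Review Bulletin and Entertainment Segment overlap.
That's a conflict, so the schedule is not conflict-free.

Yes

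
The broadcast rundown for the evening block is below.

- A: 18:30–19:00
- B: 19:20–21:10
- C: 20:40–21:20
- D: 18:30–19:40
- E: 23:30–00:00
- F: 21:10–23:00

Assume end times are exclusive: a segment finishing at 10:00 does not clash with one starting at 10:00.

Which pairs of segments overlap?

Sorted by start: A, D, B, C, F, E.
D starts before A ends → A and D overlap.
B starts after A ends — done with A.
B starts before D ends → D and B overlap.
C starts after D ends — done with D.
C starts before B ends → B and C overlap.
F starts exactly when B ends (back-to-back, no overlap) — done with B.
F starts before C ends → C and F overlap.
E starts after C ends.
E starts after F ends.

A & D, B & C, B & D, C & F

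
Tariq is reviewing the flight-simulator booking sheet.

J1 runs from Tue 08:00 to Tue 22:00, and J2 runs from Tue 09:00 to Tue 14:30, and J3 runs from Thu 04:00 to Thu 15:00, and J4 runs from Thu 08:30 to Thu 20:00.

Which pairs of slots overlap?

Sorted by start: J1, J2, J3, J4.
J2 starts before J1 ends → J1 and J2 overlap.
J3 starts after J1 ends — done with J1.
J3 starts after J2 ends — done with J2.
J4 starts before J3 ends → J3 and J4 overlap.

J1 & J2, J3 & J4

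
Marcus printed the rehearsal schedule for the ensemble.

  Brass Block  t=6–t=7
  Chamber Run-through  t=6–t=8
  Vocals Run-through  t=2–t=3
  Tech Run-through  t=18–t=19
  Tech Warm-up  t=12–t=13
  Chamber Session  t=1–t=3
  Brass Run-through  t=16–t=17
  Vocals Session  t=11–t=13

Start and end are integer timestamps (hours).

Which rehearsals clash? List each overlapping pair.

Brass Block & Chamber Run-through, Chamber Session & Vocals Run-through, Tech Warm-up & Vocals Session

Sorted by start: Chamber Session, Vocals Run-through, Chamber Run-through, Brass Block, Vocals Session, Tech Warm-up, Brass Run-through, Tech Run-through.
Vocals Run-through starts before Chamber Session ends → Chamber Session and Vocals Run-through overlap.
Chamber Run-through starts after Chamber Session ends, so nothing later overlaps Chamber Session either.
Chamber Run-through starts after Vocals Run-through ends, so nothing later overlaps Vocals Run-through either.
Brass Block starts before Chamber Run-through ends → Chamber Run-through and Brass Block overlap.
Vocals Session starts after Chamber Run-through ends, so nothing later overlaps Chamber Run-through either.
Vocals Session starts after Brass Block ends, so nothing later overlaps Brass Block either.
Tech Warm-up starts before Vocals Session ends → Vocals Session and Tech Warm-up overlap.
Brass Run-through starts after Vocals Session ends, so nothing later overlaps Vocals Session either.
Brass Run-through starts after Tech Warm-up ends, so nothing later overlaps Tech Warm-up either.
Tech Run-through starts after Brass Run-through ends.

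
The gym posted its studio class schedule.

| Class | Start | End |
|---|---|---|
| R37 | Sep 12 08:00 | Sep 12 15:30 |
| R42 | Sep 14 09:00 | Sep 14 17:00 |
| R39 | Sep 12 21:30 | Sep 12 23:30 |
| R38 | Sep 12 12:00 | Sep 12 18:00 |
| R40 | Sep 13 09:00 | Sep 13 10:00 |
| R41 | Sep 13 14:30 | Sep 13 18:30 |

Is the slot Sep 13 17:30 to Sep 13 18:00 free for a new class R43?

R37: ends Sep 12 15:30 at or before R43 starts Sep 13 17:30 → clear.
R38: ends Sep 12 18:00 at or before R43 starts Sep 13 17:30 → clear.
R39: ends Sep 12 23:30 at or before R43 starts Sep 13 17:30 → clear.
R40: ends Sep 13 10:00 at or before R43 starts Sep 13 17:30 → clear.
R41: starts Sep 13 14:30 before R43 ends Sep 13 18:00, and ends Sep 13 18:30 after R43 starts Sep 13 17:30 → overlap.
R42: starts Sep 14 09:00 at or after R43 ends Sep 13 18:00 → clear.
R43 overlaps R41.

No — it overlaps R41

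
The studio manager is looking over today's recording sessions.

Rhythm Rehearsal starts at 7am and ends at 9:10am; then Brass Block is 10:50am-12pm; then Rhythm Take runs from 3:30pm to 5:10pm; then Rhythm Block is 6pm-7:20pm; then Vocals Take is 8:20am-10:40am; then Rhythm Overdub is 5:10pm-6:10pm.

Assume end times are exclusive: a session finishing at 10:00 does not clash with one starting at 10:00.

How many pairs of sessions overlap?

Sorted by start: Rhythm Rehearsal, Vocals Take, Brass Block, Rhythm Take, Rhythm Overdub, Rhythm Block.
Vocals Take starts before Rhythm Rehearsal ends → Rhythm Rehearsal and Vocals Take overlap.
Brass Block starts after Rhythm Rehearsal ends; Rhythm Rehearsal is clear from here.
Brass Block starts after Vocals Take ends; Vocals Take is clear from here.
Rhythm Take starts after Brass Block ends; Brass Block is clear from here.
Rhythm Overdub starts exactly when Rhythm Take ends (back-to-back, no overlap); Rhythm Take is clear from here.
Rhythm Block starts before Rhythm Overdub ends → Rhythm Overdub and Rhythm Block overlap.
Overlapping pairs: Rhythm Block & Rhythm Overdub, Rhythm Rehearsal & Vocals Take — 2 in total.

2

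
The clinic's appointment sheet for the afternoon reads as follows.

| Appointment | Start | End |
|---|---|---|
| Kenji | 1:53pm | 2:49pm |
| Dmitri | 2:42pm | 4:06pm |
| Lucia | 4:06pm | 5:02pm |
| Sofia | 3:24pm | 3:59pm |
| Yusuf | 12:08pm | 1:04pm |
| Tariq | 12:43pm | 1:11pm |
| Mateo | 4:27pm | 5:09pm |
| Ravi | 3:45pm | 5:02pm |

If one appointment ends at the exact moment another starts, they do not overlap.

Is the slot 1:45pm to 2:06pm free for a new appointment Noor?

Yusuf: ends 1:04pm at or before Noor starts 1:45pm → clear.
Tariq: ends 1:11pm at or before Noor starts 1:45pm → clear.
Kenji: starts 1:53pm before Noor ends 2:06pm, and ends 2:49pm after Noor starts 1:45pm → overlap.
Dmitri: starts 2:42pm at or after Noor ends 2:06pm → clear.
Sofia: starts 3:24pm at or after Noor ends 2:06pm → clear.
Ravi: starts 3:45pm at or after Noor ends 2:06pm → clear.
Lucia: starts 4:06pm at or after Noor ends 2:06pm → clear.
Mateo: starts 4:27pm at or after Noor ends 2:06pm → clear.
Noor overlaps Kenji.

No — it overlaps Kenji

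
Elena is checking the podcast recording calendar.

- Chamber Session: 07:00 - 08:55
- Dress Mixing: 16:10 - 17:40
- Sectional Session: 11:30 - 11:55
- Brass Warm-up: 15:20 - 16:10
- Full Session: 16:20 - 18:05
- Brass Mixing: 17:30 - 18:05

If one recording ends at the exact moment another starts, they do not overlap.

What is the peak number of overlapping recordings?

Sweep the timeline, counting +1 at each start and −1 at each end (ends before starts at a tie):
07:00 start Chamber Session → 1
08:55 end Chamber Session → 0
11:30 start Sectional Session → 1
11:55 end Sectional Session → 0
15:20 start Brass Warm-up → 1
16:10 end Brass Warm-up → 0
16:10 start Dress Mixing → 1
16:20 start Full Session → 2
17:30 start Brass Mixing → 3
17:40 end Dress Mixing → 2
18:05 end Brass Mixing → 1
18:05 end Full Session → 0
Peak is 3, at 17:30 (Brass Mixing, Dress Mixing, Full Session).

3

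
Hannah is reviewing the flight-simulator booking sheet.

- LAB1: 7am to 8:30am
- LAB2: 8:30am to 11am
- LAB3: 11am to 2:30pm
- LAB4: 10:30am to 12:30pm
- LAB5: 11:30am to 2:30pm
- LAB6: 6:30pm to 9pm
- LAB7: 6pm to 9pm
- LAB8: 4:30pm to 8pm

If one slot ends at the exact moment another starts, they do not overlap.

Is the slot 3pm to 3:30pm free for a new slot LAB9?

LAB1: ends 8:30am at or before LAB9 starts 3pm → clear.
LAB2: ends 11am at or before LAB9 starts 3pm → clear.
LAB4: ends 12:30pm at or before LAB9 starts 3pm → clear.
LAB3: ends 2:30pm at or before LAB9 starts 3pm → clear.
LAB5: ends 2:30pm at or before LAB9 starts 3pm → clear.
LAB8: starts 4:30pm at or after LAB9 ends 3:30pm → clear.
LAB7: starts 6pm at or after LAB9 ends 3:30pm → clear.
LAB6: starts 6:30pm at or after LAB9 ends 3:30pm → clear.

Yes — the slot is free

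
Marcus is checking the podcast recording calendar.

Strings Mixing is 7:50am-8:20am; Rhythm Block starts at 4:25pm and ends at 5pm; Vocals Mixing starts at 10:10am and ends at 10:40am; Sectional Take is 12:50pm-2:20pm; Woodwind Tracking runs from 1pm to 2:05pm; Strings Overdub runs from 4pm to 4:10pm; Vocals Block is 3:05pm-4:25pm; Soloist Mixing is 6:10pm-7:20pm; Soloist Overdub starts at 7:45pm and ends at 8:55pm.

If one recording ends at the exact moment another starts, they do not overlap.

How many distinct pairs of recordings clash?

2

Sorted by start: Strings Mixing, Vocals Mixing, Sectional Take, Woodwind Tracking, Vocals Block, Strings Overdub, Rhythm Block, Soloist Mixing, Soloist Overdub.
Vocals Mixing starts after Strings Mixing ends — done with Strings Mixing.
Sectional Take starts after Vocals Mixing ends — done with Vocals Mixing.
Woodwind Tracking starts before Sectional Take ends → Sectional Take and Woodwind Tracking overlap.
Vocals Block starts after Sectional Take ends — done with Sectional Take.
Vocals Block starts after Woodwind Tracking ends — done with Woodwind Tracking.
Strings Overdub starts before Vocals Block ends → Vocals Block and Strings Overdub overlap.
Rhythm Block starts exactly when Vocals Block ends (back-to-back, no overlap) — done with Vocals Block.
Rhythm Block starts after Strings Overdub ends — done with Strings Overdub.
Soloist Mixing starts after Rhythm Block ends — done with Rhythm Block.
Soloist Overdub starts after Soloist Mixing ends.
Overlapping pairs: Sectional Take & Woodwind Tracking, Strings Overdub & Vocals Block — 2 in total.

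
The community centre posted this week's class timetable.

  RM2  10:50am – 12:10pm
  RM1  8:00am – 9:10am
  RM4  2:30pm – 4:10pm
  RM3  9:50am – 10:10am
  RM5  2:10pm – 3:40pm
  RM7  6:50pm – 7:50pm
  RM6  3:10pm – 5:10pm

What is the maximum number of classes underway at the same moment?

Sort all start/end points and keep a running count:
8:00am start RM1 → 1
9:10am end RM1 → 0
9:50am start RM3 → 1
10:10am end RM3 → 0
10:50am start RM2 → 1
12:10pm end RM2 → 0
2:10pm start RM5 → 1
2:30pm start RM4 → 2
3:10pm start RM6 → 3
3:40pm end RM5 → 2
4:10pm end RM4 → 1
5:10pm end RM6 → 0
6:50pm start RM7 → 1
7:50pm end RM7 → 0
Peak is 3, at 3:10pm (RM4, RM5, RM6).

3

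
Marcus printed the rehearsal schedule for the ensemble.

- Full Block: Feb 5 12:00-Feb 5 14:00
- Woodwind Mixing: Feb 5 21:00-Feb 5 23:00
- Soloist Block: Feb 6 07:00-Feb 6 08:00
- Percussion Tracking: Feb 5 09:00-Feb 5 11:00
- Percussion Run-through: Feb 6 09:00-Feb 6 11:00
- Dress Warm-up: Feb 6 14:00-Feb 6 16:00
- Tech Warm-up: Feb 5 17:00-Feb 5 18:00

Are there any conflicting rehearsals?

No

Sorted by start: Percussion Tracking, Full Block, Tech Warm-up, Woodwind Mixing, Soloist Block, Percussion Run-through, Dress Warm-up.
Full Block starts after Percussion Tracking ends; Percussion Tracking is clear from here.
Tech Warm-up starts after Full Block ends; Full Block is clear from here.
Woodwind Mixing starts after Tech Warm-up ends; Tech Warm-up is clear from here.
Soloist Block starts after Woodwind Mixing ends; Woodwind Mixing is clear from here.
Percussion Run-through starts after Soloist Block ends; Soloist Block is clear from here.
Dress Warm-up starts after Percussion Run-through ends.
Every pair is clear; the schedule has no overlaps.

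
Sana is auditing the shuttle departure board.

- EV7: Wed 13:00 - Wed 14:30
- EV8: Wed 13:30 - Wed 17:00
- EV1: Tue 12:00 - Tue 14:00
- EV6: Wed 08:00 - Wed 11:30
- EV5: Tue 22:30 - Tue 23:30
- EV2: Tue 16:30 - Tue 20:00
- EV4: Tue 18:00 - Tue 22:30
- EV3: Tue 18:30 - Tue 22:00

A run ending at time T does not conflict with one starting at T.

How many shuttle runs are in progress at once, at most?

3

Sweep the timeline, counting +1 at each start and −1 at each end (ends before starts at a tie):
Tue 12:00 start EV1 → 1
Tue 14:00 end EV1 → 0
Tue 16:30 start EV2 → 1
Tue 18:00 start EV4 → 2
Tue 18:30 start EV3 → 3
Tue 20:00 end EV2 → 2
Tue 22:00 end EV3 → 1
Tue 22:30 end EV4 → 0
Tue 22:30 start EV5 → 1
Tue 23:30 end EV5 → 0
Wed 08:00 start EV6 → 1
Wed 11:30 end EV6 → 0
Wed 13:00 start EV7 → 1
Wed 13:30 start EV8 → 2
Wed 14:30 end EV7 → 1
Wed 17:00 end EV8 → 0
Peak is 3, at Tue 18:30 (EV2, EV3, EV4).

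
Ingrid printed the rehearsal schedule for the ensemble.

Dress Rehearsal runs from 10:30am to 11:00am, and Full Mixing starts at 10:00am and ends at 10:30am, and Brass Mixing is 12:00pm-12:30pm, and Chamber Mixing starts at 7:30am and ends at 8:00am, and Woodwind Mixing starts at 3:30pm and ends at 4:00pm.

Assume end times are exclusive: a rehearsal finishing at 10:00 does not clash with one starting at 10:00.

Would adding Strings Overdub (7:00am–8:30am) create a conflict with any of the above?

Chamber Mixing: starts 7:30am before Strings Overdub ends 8:30am, and ends 8:00am after Strings Overdub starts 7:00am → overlap.
Full Mixing: starts 10:00am at or after Strings Overdub ends 8:30am → clear.
Dress Rehearsal: starts 10:30am at or after Strings Overdub ends 8:30am → clear.
Brass Mixing: starts 12:00pm at or after Strings Overdub ends 8:30am → clear.
Woodwind Mixing: starts 3:30pm at or after Strings Overdub ends 8:30am → clear.
Strings Overdub overlaps Chamber Mixing.

Yes — it overlaps Chamber Mixing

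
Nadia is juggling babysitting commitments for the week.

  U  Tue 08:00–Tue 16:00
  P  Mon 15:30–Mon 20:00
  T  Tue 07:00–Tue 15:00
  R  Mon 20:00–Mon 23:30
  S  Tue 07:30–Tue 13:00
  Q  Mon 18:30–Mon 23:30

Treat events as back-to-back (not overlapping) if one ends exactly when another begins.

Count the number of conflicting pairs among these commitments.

5

Sorted by start: P, Q, R, T, S, U.
Q starts before P ends → P and Q overlap.
R starts exactly when P ends (back-to-back, no overlap) — done with P.
R starts before Q ends → Q and R overlap.
T starts after Q ends — done with Q.
T starts after R ends — done with R.
S starts before T ends → T and S overlap.
U starts before T ends → T and U overlap.
U starts before S ends → S and U overlap.
Overlapping pairs: P & Q, Q & R, S & T, S & U, T & U — 5 in total.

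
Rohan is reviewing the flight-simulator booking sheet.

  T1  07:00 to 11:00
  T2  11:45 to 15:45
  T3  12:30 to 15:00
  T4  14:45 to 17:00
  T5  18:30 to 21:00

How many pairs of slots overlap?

Sorted by start: T1, T2, T3, T4, T5.
T2 starts after T1 ends, so nothing later overlaps T1 either.
T3 starts before T2 ends → T2 and T3 overlap.
T4 starts before T2 ends → T2 and T4 overlap.
T5 starts after T2 ends.
T4 starts before T3 ends → T3 and T4 overlap.
T5 starts after T3 ends.
T5 starts after T4 ends.
Overlapping pairs: T2 & T3, T2 & T4, T3 & T4 — 3 in total.

3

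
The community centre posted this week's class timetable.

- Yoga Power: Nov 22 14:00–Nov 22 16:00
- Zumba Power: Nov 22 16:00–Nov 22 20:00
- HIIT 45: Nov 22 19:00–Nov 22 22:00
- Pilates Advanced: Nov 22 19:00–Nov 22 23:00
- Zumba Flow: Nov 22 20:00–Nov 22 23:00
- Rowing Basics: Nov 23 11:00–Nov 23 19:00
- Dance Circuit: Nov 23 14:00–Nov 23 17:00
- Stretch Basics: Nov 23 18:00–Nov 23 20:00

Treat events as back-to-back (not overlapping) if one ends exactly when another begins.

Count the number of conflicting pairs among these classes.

Two intervals overlap when each starts before the other ends.
Sorted by start: Yoga Power, Zumba Power, HIIT 45, Pilates Advanced, Zumba Flow, Rowing Basics, Dance Circuit, Stretch Basics.
Zumba Power starts exactly when Yoga Power ends (back-to-back, no overlap), so Yoga Power has no further overlaps.
HIIT 45 starts before Zumba Power ends → Zumba Power and HIIT 45 overlap.
Pilates Advanced starts before Zumba Power ends → Zumba Power and Pilates Advanced overlap.
Zumba Flow starts exactly when Zumba Power ends (back-to-back, no overlap), so Zumba Power has no further overlaps.
Pilates Advanced starts before HIIT 45 ends → HIIT 45 and Pilates Advanced overlap.
Zumba Flow starts before HIIT 45 ends → HIIT 45 and Zumba Flow overlap.
Rowing Basics starts after HIIT 45 ends, so HIIT 45 has no further overlaps.
Zumba Flow starts before Pilates Advanced ends → Pilates Advanced and Zumba Flow overlap.
Rowing Basics starts after Pilates Advanced ends, so Pilates Advanced has no further overlaps.
Rowing Basics starts after Zumba Flow ends, so Zumba Flow has no further overlaps.
Dance Circuit starts before Rowing Basics ends → Rowing Basics and Dance Circuit overlap.
Stretch Basics starts before Rowing Basics ends → Rowing Basics and Stretch Basics overlap.
Stretch Basics starts after Dance Circuit ends.
Overlapping pairs: Dance Circuit & Rowing Basics, HIIT 45 & Pilates Advanced, HIIT 45 & Zumba Flow, HIIT 45 & Zumba Power, Pilates Advanced & Zumba Flow, Pilates Advanced & Zumba Power, Rowing Basics & Stretch Basics — 7 in total.

7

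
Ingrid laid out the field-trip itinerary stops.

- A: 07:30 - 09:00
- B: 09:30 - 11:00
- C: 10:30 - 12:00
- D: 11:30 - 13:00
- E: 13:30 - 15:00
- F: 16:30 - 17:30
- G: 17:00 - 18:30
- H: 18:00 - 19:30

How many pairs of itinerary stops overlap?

4

Sorted by start: A, B, C, D, E, F, G, H.
B starts after A ends; A is clear from here.
C starts before B ends → B and C overlap.
D starts after B ends; B is clear from here.
D starts before C ends → C and D overlap.
E starts after C ends; C is clear from here.
E starts after D ends; D is clear from here.
F starts after E ends; E is clear from here.
G starts before F ends → F and G overlap.
H starts after F ends.
H starts before G ends → G and H overlap.
Overlapping pairs: B & C, C & D, F & G, G & H — 4 in total.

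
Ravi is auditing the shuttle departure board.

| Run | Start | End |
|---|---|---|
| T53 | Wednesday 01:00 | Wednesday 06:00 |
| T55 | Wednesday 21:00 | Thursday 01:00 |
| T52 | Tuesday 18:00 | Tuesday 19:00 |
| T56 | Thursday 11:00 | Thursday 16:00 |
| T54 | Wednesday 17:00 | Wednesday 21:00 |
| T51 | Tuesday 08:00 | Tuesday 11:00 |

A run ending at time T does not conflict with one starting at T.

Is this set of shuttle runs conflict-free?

Yes

Sorted by start: T51, T52, T53, T54, T55, T56.
T52 starts after T51 ends; T51 is clear from here.
T53 starts after T52 ends; T52 is clear from here.
T54 starts after T53 ends; T53 is clear from here.
T55 starts exactly when T54 ends (back-to-back, no overlap); T54 is clear from here.
T56 starts after T55 ends.
Every pair is clear; the schedule has no overlaps.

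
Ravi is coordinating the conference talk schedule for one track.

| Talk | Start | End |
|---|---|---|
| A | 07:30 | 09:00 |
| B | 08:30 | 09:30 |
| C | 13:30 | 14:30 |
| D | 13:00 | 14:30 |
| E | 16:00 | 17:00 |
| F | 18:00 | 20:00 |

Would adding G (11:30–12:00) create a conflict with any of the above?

No — it doesn't clash with anything

A: ends 09:00 at or before G starts 11:30 → clear.
B: ends 09:30 at or before G starts 11:30 → clear.
D: starts 13:00 at or after G ends 12:00 → clear.
C: starts 13:30 at or after G ends 12:00 → clear.
E: starts 16:00 at or after G ends 12:00 → clear.
F: starts 18:00 at or after G ends 12:00 → clear.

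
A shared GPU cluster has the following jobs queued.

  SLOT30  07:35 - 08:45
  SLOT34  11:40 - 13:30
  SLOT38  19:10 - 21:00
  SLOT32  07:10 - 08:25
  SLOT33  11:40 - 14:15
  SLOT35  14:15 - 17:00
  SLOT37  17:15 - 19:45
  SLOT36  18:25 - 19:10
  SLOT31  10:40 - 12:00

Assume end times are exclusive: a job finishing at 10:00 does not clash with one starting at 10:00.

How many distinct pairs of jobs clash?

6

Sorted by start: SLOT32, SLOT30, SLOT31, SLOT33, SLOT34, SLOT35, SLOT37, SLOT36, SLOT38.
SLOT30 starts before SLOT32 ends → SLOT32 and SLOT30 overlap.
SLOT31 starts after SLOT32 ends; SLOT32 is clear from here.
SLOT31 starts after SLOT30 ends; SLOT30 is clear from here.
SLOT33 starts before SLOT31 ends → SLOT31 and SLOT33 overlap.
SLOT34 starts before SLOT31 ends → SLOT31 and SLOT34 overlap.
SLOT35 starts after SLOT31 ends; SLOT31 is clear from here.
SLOT34 starts before SLOT33 ends → SLOT33 and SLOT34 overlap.
SLOT35 starts exactly when SLOT33 ends (back-to-back, no overlap); SLOT33 is clear from here.
SLOT35 starts after SLOT34 ends; SLOT34 is clear from here.
SLOT37 starts after SLOT35 ends; SLOT35 is clear from here.
SLOT36 starts before SLOT37 ends → SLOT37 and SLOT36 overlap.
SLOT38 starts before SLOT37 ends → SLOT37 and SLOT38 overlap.
SLOT38 starts exactly when SLOT36 ends (back-to-back, no overlap).
Overlapping pairs: SLOT30 & SLOT32, SLOT31 & SLOT33, SLOT31 & SLOT34, SLOT33 & SLOT34, SLOT36 & SLOT37, SLOT37 & SLOT38 — 6 in total.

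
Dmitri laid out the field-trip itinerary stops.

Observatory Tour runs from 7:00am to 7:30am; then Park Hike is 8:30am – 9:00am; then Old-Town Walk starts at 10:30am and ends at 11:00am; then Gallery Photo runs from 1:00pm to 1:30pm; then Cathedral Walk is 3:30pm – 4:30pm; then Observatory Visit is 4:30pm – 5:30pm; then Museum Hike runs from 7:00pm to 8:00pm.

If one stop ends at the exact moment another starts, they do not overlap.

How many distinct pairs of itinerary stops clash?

Sorted by start: Observatory Tour, Park Hike, Old-Town Walk, Gallery Photo, Cathedral Walk, Observatory Visit, Museum Hike.
Park Hike starts after Observatory Tour ends, so nothing later overlaps Observatory Tour either.
Old-Town Walk starts after Park Hike ends, so nothing later overlaps Park Hike either.
Gallery Photo starts after Old-Town Walk ends, so nothing later overlaps Old-Town Walk either.
Cathedral Walk starts after Gallery Photo ends, so nothing later overlaps Gallery Photo either.
Observatory Visit starts exactly when Cathedral Walk ends (back-to-back, no overlap), so nothing later overlaps Cathedral Walk either.
Museum Hike starts after Observatory Visit ends.
No pair overlaps.

0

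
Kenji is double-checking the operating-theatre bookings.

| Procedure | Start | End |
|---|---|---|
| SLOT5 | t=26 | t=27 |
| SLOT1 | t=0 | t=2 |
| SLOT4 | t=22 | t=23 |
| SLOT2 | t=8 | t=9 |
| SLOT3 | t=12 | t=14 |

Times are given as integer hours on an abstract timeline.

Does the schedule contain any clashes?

No

Sorted by start: SLOT1, SLOT2, SLOT3, SLOT4, SLOT5.
SLOT2 starts after SLOT1 ends, so nothing later overlaps SLOT1 either.
SLOT3 starts after SLOT2 ends, so nothing later overlaps SLOT2 either.
SLOT4 starts after SLOT3 ends, so nothing later overlaps SLOT3 either.
SLOT5 starts after SLOT4 ends.
Every pair is clear; the schedule has no overlaps.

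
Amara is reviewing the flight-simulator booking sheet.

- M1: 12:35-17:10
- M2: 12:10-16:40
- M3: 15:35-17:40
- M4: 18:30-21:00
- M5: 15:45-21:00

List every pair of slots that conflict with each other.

M1 & M2, M1 & M3, M1 & M5, M2 & M3, M2 & M5, M3 & M5, M4 & M5

Sorted by start: M2, M1, M3, M5, M4.
M1 starts before M2 ends → M2 and M1 overlap.
M3 starts before M2 ends → M2 and M3 overlap.
M5 starts before M2 ends → M2 and M5 overlap.
M4 starts after M2 ends.
M3 starts before M1 ends → M1 and M3 overlap.
M5 starts before M1 ends → M1 and M5 overlap.
M4 starts after M1 ends.
M5 starts before M3 ends → M3 and M5 overlap.
M4 starts after M3 ends.
M4 starts before M5 ends → M5 and M4 overlap.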